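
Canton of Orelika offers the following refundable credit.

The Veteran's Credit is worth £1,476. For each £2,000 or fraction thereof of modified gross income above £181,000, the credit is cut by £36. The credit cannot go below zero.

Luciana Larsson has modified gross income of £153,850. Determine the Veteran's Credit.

£1,476

Veteran's Credit: £153,850 is at or below the £181,000 threshold, so the full £1,476 applies.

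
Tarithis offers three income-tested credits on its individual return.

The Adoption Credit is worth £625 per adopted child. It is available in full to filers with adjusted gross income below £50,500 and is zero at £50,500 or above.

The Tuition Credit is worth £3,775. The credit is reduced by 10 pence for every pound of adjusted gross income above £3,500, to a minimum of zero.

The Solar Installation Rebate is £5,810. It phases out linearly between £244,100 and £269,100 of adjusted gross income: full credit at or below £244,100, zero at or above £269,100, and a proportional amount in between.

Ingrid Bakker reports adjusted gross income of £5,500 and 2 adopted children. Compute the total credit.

Adoption Credit: base = 2 × £625 = £1,250. £5,500 is below the £50,500 cutoff, so the full £1,250 applies.
Tuition Credit: 10% of the £2,000 excess over £3,500 is £200; credit = £3,775 − £200 = £3,575.
Solar Installation Rebate: £5,500 is at or below the £244,100 threshold, so the full £5,810 applies.
Total: £1,250 + £3,575 + £5,810 = £10,635.

£10,635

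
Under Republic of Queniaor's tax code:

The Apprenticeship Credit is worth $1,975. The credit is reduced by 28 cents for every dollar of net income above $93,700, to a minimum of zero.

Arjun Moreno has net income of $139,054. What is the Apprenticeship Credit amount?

Apprenticeship Credit: 28% of the $45,354 excess over $93,700 is $12,699.12 ≥ base, so the credit is $0.

$0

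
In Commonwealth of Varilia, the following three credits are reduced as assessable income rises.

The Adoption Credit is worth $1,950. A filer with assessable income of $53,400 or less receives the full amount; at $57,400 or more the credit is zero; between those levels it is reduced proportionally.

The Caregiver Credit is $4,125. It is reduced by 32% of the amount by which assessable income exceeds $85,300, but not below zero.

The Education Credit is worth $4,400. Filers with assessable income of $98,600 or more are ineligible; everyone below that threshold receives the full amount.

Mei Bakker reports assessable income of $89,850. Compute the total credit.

$7,069

Adoption Credit: $89,850 is at or above $57,400, so the credit is $0.
Caregiver Credit: 32% of the $4,550 excess over $85,300 is $1,456; credit = $4,125 − $1,456 = $2,669.
Education Credit: $89,850 is below the $98,600 cutoff, so the full $4,400 applies.
Total: $0 + $2,669 + $4,400 = $7,069.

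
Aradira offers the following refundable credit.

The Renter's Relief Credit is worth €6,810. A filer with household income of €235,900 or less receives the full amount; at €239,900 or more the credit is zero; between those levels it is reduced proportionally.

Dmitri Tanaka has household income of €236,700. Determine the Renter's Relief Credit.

Renter's Relief Credit: €236,700 is €800 into a €4,000 phase-out range, leaving 3,200/4,000 of the credit: €6,810 × 3,200/4,000 = €5,448.

€5,448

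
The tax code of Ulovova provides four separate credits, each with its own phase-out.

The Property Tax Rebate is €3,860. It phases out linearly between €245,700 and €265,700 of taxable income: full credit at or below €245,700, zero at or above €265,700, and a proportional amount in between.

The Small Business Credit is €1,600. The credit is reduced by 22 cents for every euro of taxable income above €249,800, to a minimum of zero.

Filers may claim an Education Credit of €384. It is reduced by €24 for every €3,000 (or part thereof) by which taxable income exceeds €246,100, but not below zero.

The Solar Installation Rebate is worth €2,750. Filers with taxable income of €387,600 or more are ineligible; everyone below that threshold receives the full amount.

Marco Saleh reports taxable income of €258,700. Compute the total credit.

Property Tax Rebate: €258,700 is €13,000 into a €20,000 phase-out range, leaving 7,000/20,000 of the credit: €3,860 × 7,000/20,000 = €1,351.
Small Business Credit: 22% of the €8,900 excess over €249,800 is €1,958 ≥ base, so the credit is €0.
Education Credit: income exceeds €246,100 by €12,600, which is 5 full-or-partial €3,000 increments; reduction = 5 × €24 = €120, leaving €264.
Solar Installation Rebate: €258,700 is below the €387,600 cutoff, so the full €2,750 applies.
Total: €1,351 + €0 + €264 + €2,750 = €4,365.

€4,365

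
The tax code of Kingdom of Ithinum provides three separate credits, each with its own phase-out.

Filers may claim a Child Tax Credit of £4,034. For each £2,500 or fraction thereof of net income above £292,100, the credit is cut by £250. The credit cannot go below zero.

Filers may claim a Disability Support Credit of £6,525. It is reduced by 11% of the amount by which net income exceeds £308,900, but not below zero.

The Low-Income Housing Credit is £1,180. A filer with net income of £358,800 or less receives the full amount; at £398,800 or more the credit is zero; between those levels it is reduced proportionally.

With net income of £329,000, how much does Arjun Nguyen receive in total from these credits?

Child Tax Credit: income exceeds £292,100 by £36,900, which is 15 full-or-partial £2,500 increments; reduction = 15 × £250 = £3,750, leaving £284.
Disability Support Credit: 11% of the £20,100 excess over £308,900 is £2,211; credit = £6,525 − £2,211 = £4,314.
Low-Income Housing Credit: £329,000 is at or below the £358,800 threshold, so the full £1,180 applies.
Total: £284 + £4,314 + £1,180 = £5,778.

£5,778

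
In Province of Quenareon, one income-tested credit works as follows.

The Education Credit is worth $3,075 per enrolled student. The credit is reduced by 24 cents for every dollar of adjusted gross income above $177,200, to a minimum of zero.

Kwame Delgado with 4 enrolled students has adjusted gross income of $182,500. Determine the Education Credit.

$11,028

Education Credit: base = 4 × $3,075 = $12,300. 24% of the $5,300 excess over $177,200 is $1,272; credit = $12,300 − $1,272 = $11,028.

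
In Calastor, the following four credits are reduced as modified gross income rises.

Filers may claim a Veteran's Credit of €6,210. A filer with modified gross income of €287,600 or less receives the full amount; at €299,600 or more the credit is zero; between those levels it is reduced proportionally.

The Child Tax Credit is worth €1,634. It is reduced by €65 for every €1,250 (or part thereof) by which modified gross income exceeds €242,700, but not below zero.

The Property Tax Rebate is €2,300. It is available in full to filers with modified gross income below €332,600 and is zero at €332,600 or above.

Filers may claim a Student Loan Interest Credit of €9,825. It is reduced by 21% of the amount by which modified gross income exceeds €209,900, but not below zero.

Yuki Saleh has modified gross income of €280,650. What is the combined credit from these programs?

€8,510

Veteran's Credit: €280,650 is at or below the €287,600 threshold, so the full €6,210 applies.
Child Tax Credit: income exceeds €242,700 by €37,950 → 31 increments × €65 = €2,015 ≥ base, so the credit is €0.
Property Tax Rebate: €280,650 is below the €332,600 cutoff, so the full €2,300 applies.
Student Loan Interest Credit: 21% of the €70,750 excess over €209,900 is €14,857.50 ≥ base, so the credit is €0.
Total: €6,210 + €0 + €2,300 + €0 = €8,510.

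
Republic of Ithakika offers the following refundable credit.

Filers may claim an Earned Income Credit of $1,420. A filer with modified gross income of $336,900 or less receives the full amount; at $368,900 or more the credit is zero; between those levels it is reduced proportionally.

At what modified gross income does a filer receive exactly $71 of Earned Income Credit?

$367,300

$71 is 71/1,420 of the full $1,420, so 1,349/1,420 of the $32,000 range has been used: income = $336,900 + $32,000 × 1,349/1,420 = $367,300.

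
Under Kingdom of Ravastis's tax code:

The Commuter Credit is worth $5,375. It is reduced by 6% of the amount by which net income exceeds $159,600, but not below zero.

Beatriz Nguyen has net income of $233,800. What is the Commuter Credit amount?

$923

Commuter Credit: 6% of the $74,200 excess over $159,600 is $4,452; credit = $5,375 − $4,452 = $923.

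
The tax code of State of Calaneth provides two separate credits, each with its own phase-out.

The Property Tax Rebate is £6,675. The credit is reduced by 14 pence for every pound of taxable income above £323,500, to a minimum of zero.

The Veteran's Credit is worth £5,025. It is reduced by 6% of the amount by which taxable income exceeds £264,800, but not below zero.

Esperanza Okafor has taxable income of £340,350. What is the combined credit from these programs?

£4,808

Property Tax Rebate: 14% of the £16,850 excess over £323,500 is £2,359; credit = £6,675 − £2,359 = £4,316.
Veteran's Credit: 6% of the £75,550 excess over £264,800 is £4,533; credit = £5,025 − £4,533 = £492.
Total: £4,316 + £492 = £4,808.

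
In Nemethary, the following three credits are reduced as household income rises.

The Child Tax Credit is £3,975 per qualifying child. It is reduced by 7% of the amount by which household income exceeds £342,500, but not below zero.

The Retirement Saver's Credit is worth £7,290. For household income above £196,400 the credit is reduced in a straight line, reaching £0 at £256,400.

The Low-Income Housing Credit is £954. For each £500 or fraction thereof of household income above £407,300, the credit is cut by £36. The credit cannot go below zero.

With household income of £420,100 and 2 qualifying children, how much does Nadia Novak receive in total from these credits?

Child Tax Credit: base = 2 × £3,975 = £7,950. 7% of the £77,600 excess over £342,500 is £5,432; credit = £7,950 − £5,432 = £2,518.
Retirement Saver's Credit: £420,100 is at or above £256,400, so the credit is £0.
Low-Income Housing Credit: income exceeds £407,300 by £12,800, which is 26 full-or-partial £500 increments; reduction = 26 × £36 = £936, leaving £18.
Total: £2,518 + £0 + £18 = £2,536.

£2,536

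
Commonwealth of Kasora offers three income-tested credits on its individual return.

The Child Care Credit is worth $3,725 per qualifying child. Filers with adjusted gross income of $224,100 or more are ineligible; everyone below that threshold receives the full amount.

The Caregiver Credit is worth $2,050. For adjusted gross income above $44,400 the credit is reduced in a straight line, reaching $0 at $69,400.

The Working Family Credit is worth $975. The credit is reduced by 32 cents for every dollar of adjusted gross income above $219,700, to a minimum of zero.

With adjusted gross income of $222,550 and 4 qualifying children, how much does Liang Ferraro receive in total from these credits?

Child Care Credit: base = 4 × $3,725 = $14,900. $222,550 is below the $224,100 cutoff, so the full $14,900 applies.
Caregiver Credit: $222,550 is at or above $69,400, so the credit is $0.
Working Family Credit: 32% of the $2,850 excess over $219,700 is $912; credit = $975 − $912 = $63.
Total: $14,900 + $0 + $63 = $14,963.

$14,963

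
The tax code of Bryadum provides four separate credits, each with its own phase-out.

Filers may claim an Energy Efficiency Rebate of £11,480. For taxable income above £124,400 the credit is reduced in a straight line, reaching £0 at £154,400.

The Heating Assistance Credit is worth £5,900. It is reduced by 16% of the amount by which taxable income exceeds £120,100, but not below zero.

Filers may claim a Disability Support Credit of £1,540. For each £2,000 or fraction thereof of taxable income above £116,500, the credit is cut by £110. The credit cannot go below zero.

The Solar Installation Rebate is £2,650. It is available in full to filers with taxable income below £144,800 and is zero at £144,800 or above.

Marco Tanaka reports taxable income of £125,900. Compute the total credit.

£19,518

Energy Efficiency Rebate: £125,900 is £1,500 into a £30,000 phase-out range, leaving 28,500/30,000 of the credit: £11,480 × 28,500/30,000 = £10,906.
Heating Assistance Credit: 16% of the £5,800 excess over £120,100 is £928; credit = £5,900 − £928 = £4,972.
Disability Support Credit: income exceeds £116,500 by £9,400, which is 5 full-or-partial £2,000 increments; reduction = 5 × £110 = £550, leaving £990.
Solar Installation Rebate: £125,900 is below the £144,800 cutoff, so the full £2,650 applies.
Total: £10,906 + £4,972 + £990 + £2,650 = £19,518.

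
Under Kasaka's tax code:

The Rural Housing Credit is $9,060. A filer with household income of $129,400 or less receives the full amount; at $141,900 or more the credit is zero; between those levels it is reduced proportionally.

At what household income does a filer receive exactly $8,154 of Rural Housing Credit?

$130,650

$8,154 is 8,154/9,060 of the full $9,060, so 906/9,060 of the $12,500 range has been used: income = $129,400 + $12,500 × 906/9,060 = $130,650.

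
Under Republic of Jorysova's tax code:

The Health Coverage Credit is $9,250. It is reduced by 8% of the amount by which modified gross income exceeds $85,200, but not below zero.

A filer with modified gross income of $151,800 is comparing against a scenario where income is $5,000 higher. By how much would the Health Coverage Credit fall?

$400

At $151,800 — 8% of the $66,600 excess over $85,200 is $5,328; credit = $9,250 − $5,328 = $3,922.
At $156,800 — 8% of the $71,600 excess over $85,200 is $5,728; credit = $9,250 − $5,728 = $3,522.
Lost: $3,922 − $3,522 = $400.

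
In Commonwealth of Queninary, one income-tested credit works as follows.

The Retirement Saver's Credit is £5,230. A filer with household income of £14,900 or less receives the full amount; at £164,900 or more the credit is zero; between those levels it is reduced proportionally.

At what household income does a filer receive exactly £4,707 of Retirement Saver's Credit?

£29,900

£4,707 is 4,707/5,230 of the full £5,230, so 523/5,230 of the £150,000 range has been used: income = £14,900 + £150,000 × 523/5,230 = £29,900.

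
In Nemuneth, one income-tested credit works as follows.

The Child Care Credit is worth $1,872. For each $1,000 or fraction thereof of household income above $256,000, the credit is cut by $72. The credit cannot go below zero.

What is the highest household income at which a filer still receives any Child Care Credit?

After 25 increments the reduction is 25 × $72 = $1,800, leaving $72; one more increment wipes it out. Increment 25 ends at excess 25 × $1,000 = $25,000, so the highest qualifying income is $256,000 + $25,000 = $281,000.

$281,000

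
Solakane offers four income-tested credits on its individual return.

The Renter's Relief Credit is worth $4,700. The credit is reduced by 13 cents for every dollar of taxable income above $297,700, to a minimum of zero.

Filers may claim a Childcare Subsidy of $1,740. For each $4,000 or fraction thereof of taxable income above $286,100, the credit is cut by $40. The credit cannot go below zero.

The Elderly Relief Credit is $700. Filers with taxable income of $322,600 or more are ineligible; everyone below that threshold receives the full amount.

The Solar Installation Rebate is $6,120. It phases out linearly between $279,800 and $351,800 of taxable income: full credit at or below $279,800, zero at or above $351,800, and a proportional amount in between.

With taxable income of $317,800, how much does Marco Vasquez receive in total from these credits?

$7,097

Renter's Relief Credit: 13% of the $20,100 excess over $297,700 is $2,613; credit = $4,700 − $2,613 = $2,087.
Childcare Subsidy: income exceeds $286,100 by $31,700, which is 8 full-or-partial $4,000 increments; reduction = 8 × $40 = $320, leaving $1,420.
Elderly Relief Credit: $317,800 is below the $322,600 cutoff, so the full $700 applies.
Solar Installation Rebate: $317,800 is $38,000 into a $72,000 phase-out range, leaving 34,000/72,000 of the credit: $6,120 × 34,000/72,000 = $2,890.
Total: $2,087 + $1,420 + $700 + $2,890 = $7,097.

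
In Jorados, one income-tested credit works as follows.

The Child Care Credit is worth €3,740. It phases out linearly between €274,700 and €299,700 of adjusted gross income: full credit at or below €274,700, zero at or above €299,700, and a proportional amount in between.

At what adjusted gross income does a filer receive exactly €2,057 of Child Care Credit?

€285,950

€2,057 is 2,057/3,740 of the full €3,740, so 1,683/3,740 of the €25,000 range has been used: income = €274,700 + €25,000 × 1,683/3,740 = €285,950.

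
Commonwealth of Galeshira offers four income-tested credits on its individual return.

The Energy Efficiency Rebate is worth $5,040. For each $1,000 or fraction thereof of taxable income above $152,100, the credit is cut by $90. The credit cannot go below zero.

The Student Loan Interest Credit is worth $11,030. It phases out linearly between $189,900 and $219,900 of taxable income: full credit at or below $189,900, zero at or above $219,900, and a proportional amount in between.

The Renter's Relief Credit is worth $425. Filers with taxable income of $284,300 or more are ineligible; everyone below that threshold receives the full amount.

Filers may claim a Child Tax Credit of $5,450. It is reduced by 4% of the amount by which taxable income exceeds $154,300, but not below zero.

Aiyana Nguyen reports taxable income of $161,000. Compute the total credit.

$20,867

Energy Efficiency Rebate: income exceeds $152,100 by $8,900, which is 9 full-or-partial $1,000 increments; reduction = 9 × $90 = $810, leaving $4,230.
Student Loan Interest Credit: $161,000 is at or below the $189,900 threshold, so the full $11,030 applies.
Renter's Relief Credit: $161,000 is below the $284,300 cutoff, so the full $425 applies.
Child Tax Credit: 4% of the $6,700 excess over $154,300 is $268; credit = $5,450 − $268 = $5,182.
Total: $4,230 + $11,030 + $425 + $5,182 = $20,867.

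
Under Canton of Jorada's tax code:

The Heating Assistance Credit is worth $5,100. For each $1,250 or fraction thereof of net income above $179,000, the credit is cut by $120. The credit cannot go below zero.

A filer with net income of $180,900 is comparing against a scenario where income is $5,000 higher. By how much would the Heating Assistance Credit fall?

At $180,900 — income exceeds $179,000 by $1,900, which is 2 full-or-partial $1,250 increments; reduction = 2 × $120 = $240, leaving $4,860.
At $185,900 — income exceeds $179,000 by $6,900, which is 6 full-or-partial $1,250 increments; reduction = 6 × $120 = $720, leaving $4,380.
Lost: $4,860 − $4,380 = $480.

$480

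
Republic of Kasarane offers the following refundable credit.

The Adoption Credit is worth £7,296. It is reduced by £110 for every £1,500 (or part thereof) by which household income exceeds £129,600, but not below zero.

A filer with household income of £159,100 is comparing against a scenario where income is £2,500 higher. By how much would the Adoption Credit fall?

At £159,100 — income exceeds £129,600 by £29,500, which is 20 full-or-partial £1,500 increments; reduction = 20 × £110 = £2,200, leaving £5,096.
At £161,600 — income exceeds £129,600 by £32,000, which is 22 full-or-partial £1,500 increments; reduction = 22 × £110 = £2,420, leaving £4,876.
Lost: £5,096 − £4,876 = £220.

£220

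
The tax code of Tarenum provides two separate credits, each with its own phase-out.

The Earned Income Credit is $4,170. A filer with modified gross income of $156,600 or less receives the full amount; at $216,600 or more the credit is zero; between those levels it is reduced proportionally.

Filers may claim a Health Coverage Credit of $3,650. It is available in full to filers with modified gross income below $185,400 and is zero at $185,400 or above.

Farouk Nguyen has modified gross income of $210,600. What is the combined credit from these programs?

$417

Earned Income Credit: $210,600 is $54,000 into a $60,000 phase-out range, leaving 6,000/60,000 of the credit: $4,170 × 6,000/60,000 = $417.
Health Coverage Credit: $210,600 meets or exceeds the $185,400 cutoff, so the credit is $0.
Total: $417 + $0 = $417.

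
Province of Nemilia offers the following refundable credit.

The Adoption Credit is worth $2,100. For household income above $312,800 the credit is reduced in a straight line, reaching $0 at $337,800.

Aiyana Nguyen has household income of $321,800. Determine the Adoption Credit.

Adoption Credit: $321,800 is $9,000 into a $25,000 phase-out range, leaving 16,000/25,000 of the credit: $2,100 × 16,000/25,000 = $1,344.

$1,344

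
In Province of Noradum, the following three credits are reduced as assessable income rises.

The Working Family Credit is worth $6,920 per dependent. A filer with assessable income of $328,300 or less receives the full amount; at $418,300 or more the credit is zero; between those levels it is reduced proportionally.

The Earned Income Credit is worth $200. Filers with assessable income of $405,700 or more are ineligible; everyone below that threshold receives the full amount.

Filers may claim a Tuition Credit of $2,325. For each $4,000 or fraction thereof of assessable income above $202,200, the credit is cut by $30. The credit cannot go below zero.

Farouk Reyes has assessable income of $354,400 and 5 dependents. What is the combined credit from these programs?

Working Family Credit: base = 5 × $6,920 = $34,600. $354,400 is $26,100 into a $90,000 phase-out range, leaving 63,900/90,000 of the credit: $34,600 × 63,900/90,000 = $24,566.
Earned Income Credit: $354,400 is below the $405,700 cutoff, so the full $200 applies.
Tuition Credit: income exceeds $202,200 by $152,200, which is 39 full-or-partial $4,000 increments; reduction = 39 × $30 = $1,170, leaving $1,155.
Total: $24,566 + $200 + $1,155 = $25,921.

$25,921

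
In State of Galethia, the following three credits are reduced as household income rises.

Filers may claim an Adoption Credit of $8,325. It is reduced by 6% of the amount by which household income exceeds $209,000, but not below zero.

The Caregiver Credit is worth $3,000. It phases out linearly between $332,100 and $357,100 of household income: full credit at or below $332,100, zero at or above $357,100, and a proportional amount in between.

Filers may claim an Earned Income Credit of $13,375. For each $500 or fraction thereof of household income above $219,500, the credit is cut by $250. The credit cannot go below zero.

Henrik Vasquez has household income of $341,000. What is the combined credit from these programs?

$2,337

Adoption Credit: 6% of the $132,000 excess over $209,000 is $7,920; credit = $8,325 − $7,920 = $405.
Caregiver Credit: $341,000 is $8,900 into a $25,000 phase-out range, leaving 16,100/25,000 of the credit: $3,000 × 16,100/25,000 = $1,932.
Earned Income Credit: income exceeds $219,500 by $121,500 → 243 increments × $250 = $60,750 ≥ base, so the credit is $0.
Total: $405 + $1,932 + $0 = $2,337.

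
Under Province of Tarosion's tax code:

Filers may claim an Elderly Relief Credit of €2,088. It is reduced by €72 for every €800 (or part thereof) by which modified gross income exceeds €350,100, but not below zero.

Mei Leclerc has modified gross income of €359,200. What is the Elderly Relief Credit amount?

€1,224

Elderly Relief Credit: income exceeds €350,100 by €9,100, which is 12 full-or-partial €800 increments; reduction = 12 × €72 = €864, leaving €1,224.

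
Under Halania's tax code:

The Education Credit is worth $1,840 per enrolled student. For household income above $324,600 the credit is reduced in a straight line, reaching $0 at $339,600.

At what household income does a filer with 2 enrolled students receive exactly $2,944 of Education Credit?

Full credit = 2 × $1,840 = $3,680.
$2,944 is 2,944/3,680 of the full $3,680, so 736/3,680 of the $15,000 range has been used: income = $324,600 + $15,000 × 736/3,680 = $327,600.

$327,600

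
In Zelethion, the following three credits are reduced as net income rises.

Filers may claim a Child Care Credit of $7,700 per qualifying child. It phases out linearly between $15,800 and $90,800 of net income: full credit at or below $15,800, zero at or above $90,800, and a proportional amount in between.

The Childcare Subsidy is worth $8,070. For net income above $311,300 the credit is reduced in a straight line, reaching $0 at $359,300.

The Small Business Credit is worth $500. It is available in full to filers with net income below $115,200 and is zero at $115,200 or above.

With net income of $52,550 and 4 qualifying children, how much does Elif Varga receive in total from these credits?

Child Care Credit: base = 4 × $7,700 = $30,800. $52,550 is $36,750 into a $75,000 phase-out range, leaving 38,250/75,000 of the credit: $30,800 × 38,250/75,000 = $15,708.
Childcare Subsidy: $52,550 is at or below the $311,300 threshold, so the full $8,070 applies.
Small Business Credit: $52,550 is below the $115,200 cutoff, so the full $500 applies.
Total: $15,708 + $8,070 + $500 = $24,278.

$24,278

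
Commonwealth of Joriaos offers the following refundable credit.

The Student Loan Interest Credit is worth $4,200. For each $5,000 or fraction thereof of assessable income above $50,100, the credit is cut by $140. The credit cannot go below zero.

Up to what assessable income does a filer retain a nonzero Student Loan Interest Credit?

After 29 increments the reduction is 29 × $140 = $4,060, leaving $140; one more increment wipes it out. Increment 29 ends at excess 29 × $5,000 = $145,000, so the highest qualifying income is $50,100 + $145,000 = $195,100.

$195,100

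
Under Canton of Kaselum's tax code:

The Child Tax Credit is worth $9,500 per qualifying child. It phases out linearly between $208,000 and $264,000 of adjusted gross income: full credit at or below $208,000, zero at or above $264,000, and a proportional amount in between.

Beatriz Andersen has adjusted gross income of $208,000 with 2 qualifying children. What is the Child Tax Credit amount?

Child Tax Credit: base = 2 × $9,500 = $19,000. $208,000 is at or below the $208,000 threshold, so the full $19,000 applies.

$19,000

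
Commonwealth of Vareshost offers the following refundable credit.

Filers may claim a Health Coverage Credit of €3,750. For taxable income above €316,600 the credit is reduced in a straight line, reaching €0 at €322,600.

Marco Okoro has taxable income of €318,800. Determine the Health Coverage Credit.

Health Coverage Credit: €318,800 is €2,200 into a €6,000 phase-out range, leaving 3,800/6,000 of the credit: €3,750 × 3,800/6,000 = €2,375.

€2,375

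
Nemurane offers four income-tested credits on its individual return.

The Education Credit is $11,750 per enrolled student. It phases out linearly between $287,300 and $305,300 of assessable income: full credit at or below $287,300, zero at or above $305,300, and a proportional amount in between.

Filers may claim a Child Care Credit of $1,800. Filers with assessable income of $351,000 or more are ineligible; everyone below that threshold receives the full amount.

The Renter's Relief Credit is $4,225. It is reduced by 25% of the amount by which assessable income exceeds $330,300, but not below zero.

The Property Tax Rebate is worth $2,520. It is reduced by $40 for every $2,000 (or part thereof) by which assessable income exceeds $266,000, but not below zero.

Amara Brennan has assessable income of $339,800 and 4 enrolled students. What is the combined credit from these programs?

Education Credit: base = 4 × $11,750 = $47,000. $339,800 is at or above $305,300, so the credit is $0.
Child Care Credit: $339,800 is below the $351,000 cutoff, so the full $1,800 applies.
Renter's Relief Credit: 25% of the $9,500 excess over $330,300 is $2,375; credit = $4,225 − $2,375 = $1,850.
Property Tax Rebate: income exceeds $266,000 by $73,800, which is 37 full-or-partial $2,000 increments; reduction = 37 × $40 = $1,480, leaving $1,040.
Total: $0 + $1,800 + $1,850 + $1,040 = $4,690.

$4,690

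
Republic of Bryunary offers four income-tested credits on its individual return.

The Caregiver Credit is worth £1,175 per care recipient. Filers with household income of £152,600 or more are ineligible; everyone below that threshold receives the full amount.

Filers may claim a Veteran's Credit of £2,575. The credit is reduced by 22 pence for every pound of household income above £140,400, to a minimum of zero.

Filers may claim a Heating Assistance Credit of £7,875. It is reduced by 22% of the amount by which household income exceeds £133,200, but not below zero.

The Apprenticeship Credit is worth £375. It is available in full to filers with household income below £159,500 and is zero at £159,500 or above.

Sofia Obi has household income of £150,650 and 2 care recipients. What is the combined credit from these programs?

Caregiver Credit: base = 2 × £1,175 = £2,350. £150,650 is below the £152,600 cutoff, so the full £2,350 applies.
Veteran's Credit: 22% of the £10,250 excess over £140,400 is £2,255; credit = £2,575 − £2,255 = £320.
Heating Assistance Credit: 22% of the £17,450 excess over £133,200 is £3,839; credit = £7,875 − £3,839 = £4,036.
Apprenticeship Credit: £150,650 is below the £159,500 cutoff, so the full £375 applies.
Total: £2,350 + £320 + £4,036 + £375 = £7,081.

£7,081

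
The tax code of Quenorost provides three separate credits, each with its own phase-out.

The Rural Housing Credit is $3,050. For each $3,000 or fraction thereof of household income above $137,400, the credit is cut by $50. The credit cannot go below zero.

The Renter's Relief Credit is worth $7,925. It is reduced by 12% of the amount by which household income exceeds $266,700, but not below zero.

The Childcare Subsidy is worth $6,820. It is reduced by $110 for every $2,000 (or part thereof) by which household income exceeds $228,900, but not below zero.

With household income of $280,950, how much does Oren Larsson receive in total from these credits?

$10,715

Rural Housing Credit: income exceeds $137,400 by $143,550, which is 48 full-or-partial $3,000 increments; reduction = 48 × $50 = $2,400, leaving $650.
Renter's Relief Credit: 12% of the $14,250 excess over $266,700 is $1,710; credit = $7,925 − $1,710 = $6,215.
Childcare Subsidy: income exceeds $228,900 by $52,050, which is 27 full-or-partial $2,000 increments; reduction = 27 × $110 = $2,970, leaving $3,850.
Total: $650 + $6,215 + $3,850 = $10,715.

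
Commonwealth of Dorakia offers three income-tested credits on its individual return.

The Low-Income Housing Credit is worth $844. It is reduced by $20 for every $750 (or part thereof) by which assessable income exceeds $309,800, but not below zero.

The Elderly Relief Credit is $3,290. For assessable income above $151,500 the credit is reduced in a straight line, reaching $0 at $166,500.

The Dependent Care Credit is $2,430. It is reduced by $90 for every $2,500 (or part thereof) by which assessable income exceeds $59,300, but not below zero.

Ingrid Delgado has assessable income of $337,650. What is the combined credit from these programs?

Low-Income Housing Credit: income exceeds $309,800 by $27,850, which is 38 full-or-partial $750 increments; reduction = 38 × $20 = $760, leaving $84.
Elderly Relief Credit: $337,650 is at or above $166,500, so the credit is $0.
Dependent Care Credit: income exceeds $59,300 by $278,350 → 112 increments × $90 = $10,080 ≥ base, so the credit is $0.
Total: $84 + $0 + $0 = $84.

$84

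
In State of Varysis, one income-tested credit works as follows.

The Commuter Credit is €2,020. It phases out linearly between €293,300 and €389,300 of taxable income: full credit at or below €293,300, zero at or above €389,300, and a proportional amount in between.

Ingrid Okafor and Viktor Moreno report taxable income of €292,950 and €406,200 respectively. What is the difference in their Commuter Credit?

€2,020

Ingrid (€292,950): Commuter Credit: €292,950 is at or below the €293,300 threshold, so the full €2,020 applies.
Viktor (€406,200): Commuter Credit: €406,200 is at or above €389,300, so the credit is €0.
Difference: |€2,020 − €0| = €2,020.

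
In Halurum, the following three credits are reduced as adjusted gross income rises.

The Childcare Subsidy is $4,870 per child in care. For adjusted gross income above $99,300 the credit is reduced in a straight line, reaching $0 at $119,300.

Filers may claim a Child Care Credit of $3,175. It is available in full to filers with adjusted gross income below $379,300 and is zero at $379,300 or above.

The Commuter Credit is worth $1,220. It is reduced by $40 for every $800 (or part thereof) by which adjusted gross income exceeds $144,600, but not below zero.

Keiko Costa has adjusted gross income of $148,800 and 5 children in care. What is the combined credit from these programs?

$4,155

Childcare Subsidy: base = 5 × $4,870 = $24,350. $148,800 is at or above $119,300, so the credit is $0.
Child Care Credit: $148,800 is below the $379,300 cutoff, so the full $3,175 applies.
Commuter Credit: income exceeds $144,600 by $4,200, which is 6 full-or-partial $800 increments; reduction = 6 × $40 = $240, leaving $980.
Total: $0 + $3,175 + $980 = $4,155.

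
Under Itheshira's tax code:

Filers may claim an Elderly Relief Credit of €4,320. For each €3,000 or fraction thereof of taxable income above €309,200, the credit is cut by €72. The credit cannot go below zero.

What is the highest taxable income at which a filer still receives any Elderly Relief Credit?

€486,200

After 59 increments the reduction is 59 × €72 = €4,248, leaving €72; one more increment wipes it out. Increment 59 ends at excess 59 × €3,000 = €177,000, so the highest qualifying income is €309,200 + €177,000 = €486,200.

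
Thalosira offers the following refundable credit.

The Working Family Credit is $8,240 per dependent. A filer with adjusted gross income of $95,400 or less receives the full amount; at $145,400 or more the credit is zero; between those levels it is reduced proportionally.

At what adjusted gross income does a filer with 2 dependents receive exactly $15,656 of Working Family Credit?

Full credit = 2 × $8,240 = $16,480.
$15,656 is 15,656/16,480 of the full $16,480, so 824/16,480 of the $50,000 range has been used: income = $95,400 + $50,000 × 824/16,480 = $97,900.

$97,900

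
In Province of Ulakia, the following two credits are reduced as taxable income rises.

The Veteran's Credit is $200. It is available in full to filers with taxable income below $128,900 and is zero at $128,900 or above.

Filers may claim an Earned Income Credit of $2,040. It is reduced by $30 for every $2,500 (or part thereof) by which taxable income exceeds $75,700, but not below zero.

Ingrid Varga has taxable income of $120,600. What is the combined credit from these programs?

$1,700

Veteran's Credit: $120,600 is below the $128,900 cutoff, so the full $200 applies.
Earned Income Credit: income exceeds $75,700 by $44,900, which is 18 full-or-partial $2,500 increments; reduction = 18 × $30 = $540, leaving $1,500.
Total: $200 + $1,500 = $1,700.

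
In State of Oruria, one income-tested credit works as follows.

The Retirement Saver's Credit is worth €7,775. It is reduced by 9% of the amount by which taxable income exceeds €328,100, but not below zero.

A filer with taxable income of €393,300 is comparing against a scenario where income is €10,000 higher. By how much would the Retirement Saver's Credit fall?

€900

At €393,300 — 9% of the €65,200 excess over €328,100 is €5,868; credit = €7,775 − €5,868 = €1,907.
At €403,300 — 9% of the €75,200 excess over €328,100 is €6,768; credit = €7,775 − €6,768 = €1,007.
Lost: €1,907 − €1,007 = €900.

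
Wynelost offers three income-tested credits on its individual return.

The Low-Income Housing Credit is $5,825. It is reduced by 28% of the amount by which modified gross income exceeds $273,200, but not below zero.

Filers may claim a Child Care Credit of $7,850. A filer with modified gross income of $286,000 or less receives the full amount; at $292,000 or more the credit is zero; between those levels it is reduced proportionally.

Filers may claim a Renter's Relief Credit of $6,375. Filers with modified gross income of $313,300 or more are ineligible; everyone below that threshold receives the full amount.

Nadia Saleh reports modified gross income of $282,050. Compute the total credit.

Low-Income Housing Credit: 28% of the $8,850 excess over $273,200 is $2,478; credit = $5,825 − $2,478 = $3,347.
Child Care Credit: $282,050 is at or below the $286,000 threshold, so the full $7,850 applies.
Renter's Relief Credit: $282,050 is below the $313,300 cutoff, so the full $6,375 applies.
Total: $3,347 + $7,850 + $6,375 = $17,572.

$17,572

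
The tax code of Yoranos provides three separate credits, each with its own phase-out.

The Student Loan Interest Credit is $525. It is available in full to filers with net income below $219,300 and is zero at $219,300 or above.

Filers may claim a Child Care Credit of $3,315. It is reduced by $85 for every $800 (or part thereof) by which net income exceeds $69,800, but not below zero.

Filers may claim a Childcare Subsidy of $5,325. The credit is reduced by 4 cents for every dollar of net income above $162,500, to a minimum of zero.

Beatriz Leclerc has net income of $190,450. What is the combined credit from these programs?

Student Loan Interest Credit: $190,450 is below the $219,300 cutoff, so the full $525 applies.
Child Care Credit: income exceeds $69,800 by $120,650 → 151 increments × $85 = $12,835 ≥ base, so the credit is $0.
Childcare Subsidy: 4% of the $27,950 excess over $162,500 is $1,118; credit = $5,325 − $1,118 = $4,207.
Total: $525 + $0 + $4,207 = $4,732.

$4,732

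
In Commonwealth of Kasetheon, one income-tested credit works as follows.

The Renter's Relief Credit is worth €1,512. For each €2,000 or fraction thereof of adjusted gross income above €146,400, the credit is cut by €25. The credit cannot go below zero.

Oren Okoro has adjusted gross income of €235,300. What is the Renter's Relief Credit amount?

Renter's Relief Credit: income exceeds €146,400 by €88,900, which is 45 full-or-partial €2,000 increments; reduction = 45 × €25 = €1,125, leaving €387.

€387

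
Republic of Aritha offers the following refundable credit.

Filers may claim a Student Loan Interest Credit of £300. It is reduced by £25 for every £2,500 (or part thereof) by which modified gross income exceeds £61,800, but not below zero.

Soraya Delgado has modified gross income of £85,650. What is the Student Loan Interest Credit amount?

£50

Student Loan Interest Credit: income exceeds £61,800 by £23,850, which is 10 full-or-partial £2,500 increments; reduction = 10 × £25 = £250, leaving £50.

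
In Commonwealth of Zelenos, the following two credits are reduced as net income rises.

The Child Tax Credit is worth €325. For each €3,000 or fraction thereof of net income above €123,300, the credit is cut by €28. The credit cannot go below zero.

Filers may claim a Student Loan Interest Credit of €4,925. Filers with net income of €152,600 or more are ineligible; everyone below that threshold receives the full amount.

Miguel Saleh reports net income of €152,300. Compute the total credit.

€4,970

Child Tax Credit: income exceeds €123,300 by €29,000, which is 10 full-or-partial €3,000 increments; reduction = 10 × €28 = €280, leaving €45.
Student Loan Interest Credit: €152,300 is below the €152,600 cutoff, so the full €4,925 applies.
Total: €45 + €4,925 = €4,970.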